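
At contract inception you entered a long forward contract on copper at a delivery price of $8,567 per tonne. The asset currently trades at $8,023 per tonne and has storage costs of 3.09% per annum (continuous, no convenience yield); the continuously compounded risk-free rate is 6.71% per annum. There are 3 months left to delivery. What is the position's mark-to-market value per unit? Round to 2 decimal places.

-$339.27 per tonne

Current fair forward for the remaining 3 months: F = S·e^((r + u)·T), (r + u) = 0.0671 + 0.0309 = 0.0980
F = 8023 · e^(0.0980 × 3/12) = 8023 × 1.02480259 = 8221.9912
Value of long forward = (F − K)·e^(−rT) = (8221.9912 − 8567) · e^(−0.0671·3/12)
= -345.0088 × 0.98336492 = -339.27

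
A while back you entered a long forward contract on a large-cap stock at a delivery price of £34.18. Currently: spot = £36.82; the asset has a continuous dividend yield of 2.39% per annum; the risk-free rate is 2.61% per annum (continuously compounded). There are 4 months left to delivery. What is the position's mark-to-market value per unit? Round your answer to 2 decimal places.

£2.64

Current fair forward for the remaining 4 months: F = S·e^((r − q)·T), (r − q) = 0.0261 − 0.0239 = 0.0022
F = 36.82 · e^(0.0022 × 4/12) = 36.82 × 1.000734 = 36.8470
Value of long forward = (F − K)·e^(−rT) = (36.8470 − 34.18) · e^(−0.0261·4/12)
= 2.6670 × 0.991338 = 2.64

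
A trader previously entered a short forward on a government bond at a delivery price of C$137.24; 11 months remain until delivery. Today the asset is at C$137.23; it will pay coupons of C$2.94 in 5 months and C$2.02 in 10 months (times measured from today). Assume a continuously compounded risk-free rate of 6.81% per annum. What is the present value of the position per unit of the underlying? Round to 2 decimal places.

PV(remaining coupons) I = 2.94·e^(−0.0681·5/12) + 2.02·e^(−0.0681·10/12) = 4.7663
Current forward F = (S − I)·e^(rT) = (137.23 − 4.7663)·e^(0.0681·11/12) = 132.4637 × 1.064415 = 140.9963
Value (long) = (F − K)·e^(−rT) = (140.9963 − 137.24) × 0.939484 = 3.5290
Short position value = −(long value) = -C$3.53

-C$3.53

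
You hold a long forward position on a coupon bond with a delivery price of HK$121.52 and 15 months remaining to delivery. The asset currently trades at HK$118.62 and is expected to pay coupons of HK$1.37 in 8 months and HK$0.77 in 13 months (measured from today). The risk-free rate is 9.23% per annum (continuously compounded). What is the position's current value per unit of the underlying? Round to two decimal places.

PV(remaining coupons) I = 1.37·e^(−0.0923·8/12) + 0.77·e^(−0.0923·13/12) = 1.9850
Current forward F = (S − I)·e^(rT) = (118.62 − 1.9850)·e^(0.0923·15/12) = 116.6350 × 1.122294 = 130.8988
Value (long) = (F − K)·e^(−rT) = (130.8988 − 121.52) × 0.891032 = 8.3568
Value = HK$8.36

HK$8.36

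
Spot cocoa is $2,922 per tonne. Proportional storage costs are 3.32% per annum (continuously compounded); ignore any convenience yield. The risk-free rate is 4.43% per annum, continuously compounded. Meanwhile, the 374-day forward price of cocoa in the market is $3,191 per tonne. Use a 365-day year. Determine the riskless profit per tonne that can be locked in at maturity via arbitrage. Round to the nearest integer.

$27 per tonne

Fair forward: F* = S·e^(carry·T), with carry = (r + u) = 0.0443 + 0.0332 = 0.0775
F* = 2922 · e^(0.0775 × 374/365) = 2922 · e^0.079411 = 2922 × 1.082649 = $3163.5004
Market $3191 > fair $3163.5004: forward overpriced → cash-and-carry (buy spot, short the forward).
At maturity, profit = |F_mkt − F*| = |3191 − 3163.5004| = $27 per tonne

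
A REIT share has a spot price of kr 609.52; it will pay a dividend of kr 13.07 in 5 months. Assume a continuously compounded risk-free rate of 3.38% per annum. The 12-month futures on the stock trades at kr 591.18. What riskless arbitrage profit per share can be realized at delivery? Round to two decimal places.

PV(dividends) I = 13.07·e^(−0.0338·5/12) = 12.8872
Fair futures F* = (S − I)·e^(rT) = (609.52 − 12.8872)·e^0.033800 = 596.6328 × 1.034378 = 617.1438
Market kr 591.18 < fair 617.1438: forward underpriced → reverse cash-and-carry (short the stock, invest proceeds at r, pay the dividends, go long the forward).
Profit at T = |F_mkt − F*| = |591.18 − 617.1438| = kr 25.96 per share

kr 25.96 per share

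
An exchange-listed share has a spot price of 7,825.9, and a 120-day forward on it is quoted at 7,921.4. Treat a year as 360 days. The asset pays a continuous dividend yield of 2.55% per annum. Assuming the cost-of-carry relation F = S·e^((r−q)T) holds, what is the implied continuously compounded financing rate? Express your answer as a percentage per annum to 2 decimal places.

6.19%

From F = S·e^((r−q)T): (r − q) = ln(F/S)/T
ln(7921.4/7825.9) = ln(1.012203) = 0.012129
(r − q) = 0.012129 / (120/360) = 0.036387
r = ln(F/S)/T + q = 0.036387 + 0.0255 = 0.061887
r = 6.19%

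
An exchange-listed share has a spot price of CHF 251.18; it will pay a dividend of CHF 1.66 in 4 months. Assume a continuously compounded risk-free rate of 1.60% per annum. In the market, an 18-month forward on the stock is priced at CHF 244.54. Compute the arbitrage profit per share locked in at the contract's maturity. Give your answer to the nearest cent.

CHF 11.05 per share

PV(dividends) I = 1.66·e^(−0.0160·4/12) = 1.6512
Fair forward F* = (S − I)·e^(rT) = (251.18 − 1.6512)·e^0.024000 = 249.5288 × 1.024290 = 255.5899
Market CHF 244.54 < fair 255.5899: forward underpriced → reverse cash-and-carry (short the stock, invest proceeds at r, pay the dividends, go long the forward).
Profit at T = |F_mkt − F*| = |244.54 − 255.5899| = CHF 11.05 per share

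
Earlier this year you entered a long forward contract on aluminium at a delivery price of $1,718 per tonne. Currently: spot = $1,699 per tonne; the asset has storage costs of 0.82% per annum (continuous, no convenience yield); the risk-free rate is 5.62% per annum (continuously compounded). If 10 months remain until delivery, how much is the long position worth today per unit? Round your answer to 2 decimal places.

Current fair forward for the remaining 10 months: F = S·e^((r + u)·T), (r + u) = 0.0562 + 0.0082 = 0.0644
F = 1699 · e^(0.0644 × 10/12) = 1699 × 1.05513283 = 1792.6707
Value of long forward = (F − K)·e^(−rT) = (1792.6707 − 1718) · e^(−0.0562·10/12)
= 74.6707 × 0.95424643 = 71.25

$71.25 per tonne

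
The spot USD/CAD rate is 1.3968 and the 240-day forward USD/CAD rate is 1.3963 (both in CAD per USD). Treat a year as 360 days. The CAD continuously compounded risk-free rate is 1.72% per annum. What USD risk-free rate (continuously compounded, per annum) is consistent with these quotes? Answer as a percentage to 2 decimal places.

1.77%

F = S·e^((r_CAD − r_USD)T) ⇒ r_USD = r_CAD − ln(F/S)/T
ln(1.3963/1.3968) = -0.000358; /(240/360) = -0.000537
r_USD = 0.0172 + 0.000537 = 0.017737
r_USD = 1.77%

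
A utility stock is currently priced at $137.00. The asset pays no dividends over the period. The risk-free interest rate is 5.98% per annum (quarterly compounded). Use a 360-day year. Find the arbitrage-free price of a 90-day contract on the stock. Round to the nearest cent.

$139.05

F = S · (1+r/4)^(4T)
= 137.00 × 1.014950
F = $139.05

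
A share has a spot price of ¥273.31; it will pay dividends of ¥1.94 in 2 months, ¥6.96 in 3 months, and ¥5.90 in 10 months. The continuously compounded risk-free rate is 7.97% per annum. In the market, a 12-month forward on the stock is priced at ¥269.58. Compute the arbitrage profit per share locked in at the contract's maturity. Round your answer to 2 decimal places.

PV(dividends) I = 1.94·e^(−0.0797·2/12) + 6.96·e^(−0.0797·3/12) + 5.90·e^(−0.0797·10/12) = 14.2580
Fair forward F* = (S − I)·e^(rT) = (273.31 − 14.2580)·e^0.079700 = 259.0520 × 1.082962 = 280.5435
Market ¥269.58 < fair 280.5435: forward underpriced → reverse cash-and-carry (short the stock, invest proceeds at r, pay the dividends, go long the forward).
Profit at T = |F_mkt − F*| = |269.58 − 280.5435| = ¥10.96 per share

¥10.96 per share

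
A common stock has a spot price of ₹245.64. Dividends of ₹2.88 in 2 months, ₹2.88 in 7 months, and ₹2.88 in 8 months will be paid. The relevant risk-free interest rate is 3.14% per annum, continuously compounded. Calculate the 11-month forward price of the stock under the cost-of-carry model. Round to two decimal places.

PV(dividends) I = 2.88·e^(−0.0314·2/12) + 2.88·e^(−0.0314·7/12) + 2.88·e^(−0.0314·8/12)
I = 2.8650 + 2.8277 + 2.8203 = 8.5130
F = (S − I)·e^(rT) = (245.64 − 8.5130) · e^(0.0314·11/12)
= 237.1270 · e^0.028783 = 237.1270 × 1.029201 = ₹244.05

₹244.05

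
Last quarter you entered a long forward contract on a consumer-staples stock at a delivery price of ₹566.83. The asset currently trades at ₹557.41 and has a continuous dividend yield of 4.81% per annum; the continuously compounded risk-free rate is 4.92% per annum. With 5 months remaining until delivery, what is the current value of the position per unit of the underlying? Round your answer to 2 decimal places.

-₹8.98

Current fair forward for the remaining 5 months: F = S·e^((r − q)·T), (r − q) = 0.0492 − 0.0481 = 0.0011
F = 557.41 · e^(0.0011 × 5/12) = 557.41 × 1.000458 = 557.6653
Value of long forward = (F − K)·e^(−rT) = (557.6653 − 566.83) · e^(−0.0492·5/12)
= -9.1647 × 0.979709 = -8.98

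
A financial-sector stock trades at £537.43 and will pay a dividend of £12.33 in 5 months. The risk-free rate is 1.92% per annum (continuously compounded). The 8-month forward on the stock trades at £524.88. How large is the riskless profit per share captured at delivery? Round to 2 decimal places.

PV(dividends) I = 12.33·e^(−0.0192·5/12) = 12.2318
Fair forward F* = (S − I)·e^(rT) = (537.43 − 12.2318)·e^0.012800 = 525.1982 × 1.012882 = 531.9638
Market £524.88 < fair 531.9638: forward underpriced → reverse cash-and-carry (short the stock, invest proceeds at r, pay the dividends, go long the forward).
Profit at T = |F_mkt − F*| = |524.88 − 531.9638| = £7.08 per share

£7.08 per share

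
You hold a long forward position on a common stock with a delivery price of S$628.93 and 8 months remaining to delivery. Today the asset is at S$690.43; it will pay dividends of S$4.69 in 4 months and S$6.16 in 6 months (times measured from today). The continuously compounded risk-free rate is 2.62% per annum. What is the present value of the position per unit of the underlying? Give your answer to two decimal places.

PV(remaining dividends) I = 4.69·e^(−0.0262·4/12) + 6.16·e^(−0.0262·6/12) = 10.7290
Current forward F = (S − I)·e^(rT) = (690.43 − 10.7290)·e^(0.0262·8/12) = 679.7010 × 1.017620 = 691.6773
Value (long) = (F − K)·e^(−rT) = (691.6773 − 628.93) × 0.982685 = 61.6608
Value = S$61.66

S$61.66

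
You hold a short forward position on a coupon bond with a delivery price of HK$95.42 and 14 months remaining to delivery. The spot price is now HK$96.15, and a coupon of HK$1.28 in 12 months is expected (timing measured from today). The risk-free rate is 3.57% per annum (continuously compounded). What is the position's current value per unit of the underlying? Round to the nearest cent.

-HK$3.39

PV(remaining coupons) I = 1.28·e^(−0.0357·12/12) = 1.2351
Current forward F = (S − I)·e^(rT) = (96.15 − 1.2351)·e^(0.0357·14/12) = 94.9149 × 1.042530 = 98.9516
Value (long) = (F − K)·e^(−rT) = (98.9516 − 95.42) × 0.959205 = 3.3875
Short position value = −(long value) = -HK$3.39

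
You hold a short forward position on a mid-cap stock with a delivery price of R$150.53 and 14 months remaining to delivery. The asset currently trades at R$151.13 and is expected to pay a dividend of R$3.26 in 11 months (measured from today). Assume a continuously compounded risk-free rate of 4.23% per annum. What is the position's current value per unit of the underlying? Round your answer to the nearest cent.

PV(remaining dividends) I = 3.26·e^(−0.0423·11/12) = 3.1360
Current forward F = (S − I)·e^(rT) = (151.13 − 3.1360)·e^(0.0423·14/12) = 147.9940 × 1.050588 = 155.4807
Value (long) = (F − K)·e^(−rT) = (155.4807 − 150.53) × 0.951848 = 4.7123
Short position value = −(long value) = -R$4.71

-R$4.71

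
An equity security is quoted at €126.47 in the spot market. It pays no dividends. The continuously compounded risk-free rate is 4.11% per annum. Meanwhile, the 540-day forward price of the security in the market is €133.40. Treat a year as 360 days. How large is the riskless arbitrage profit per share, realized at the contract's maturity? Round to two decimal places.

Fair forward: F* = S·e^(carry·T), with carry = r = 0.0411
F* = 126.47 · e^(0.0411 × 540/360) = 126.47 · e^0.061650 = 126.47 × 1.063590 = €134.5122
Market €133.40 < fair €134.5122: forward underpriced → reverse cash-and-carry (short spot, go long the forward).
At maturity, profit = |F_mkt − F*| = |133.40 − 134.5122| = €1.11 per share

€1.11 per share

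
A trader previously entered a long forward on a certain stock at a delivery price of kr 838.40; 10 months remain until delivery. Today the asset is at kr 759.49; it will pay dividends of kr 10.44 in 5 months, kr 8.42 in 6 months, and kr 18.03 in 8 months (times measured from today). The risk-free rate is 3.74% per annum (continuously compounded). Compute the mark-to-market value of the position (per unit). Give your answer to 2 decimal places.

PV(remaining dividends) I = 10.44·e^(−0.0374·5/12) + 8.42·e^(−0.0374·6/12) + 18.03·e^(−0.0374·8/12) = 36.1286
Current forward F = (S − I)·e^(rT) = (759.49 − 36.1286)·e^(0.0374·10/12) = 723.3614 × 1.031657 = 746.2609
Value (long) = (F − K)·e^(−rT) = (746.2609 − 838.40) × 0.969314 = -89.3117
Value = -kr 89.31

-kr 89.31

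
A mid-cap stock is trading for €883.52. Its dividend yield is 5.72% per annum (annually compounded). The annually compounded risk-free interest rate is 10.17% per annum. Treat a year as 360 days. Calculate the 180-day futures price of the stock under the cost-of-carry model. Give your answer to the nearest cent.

F = S · (1+r)^T / (1+q)^T
= 883.52 × 1.049619 / 1.028202 = 883.52 × 1.020830
F = €901.92

€901.92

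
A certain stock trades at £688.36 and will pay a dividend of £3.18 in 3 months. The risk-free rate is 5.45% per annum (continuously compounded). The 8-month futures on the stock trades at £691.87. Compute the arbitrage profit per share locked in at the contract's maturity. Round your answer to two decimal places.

£18.71 per share

PV(dividends) I = 3.18·e^(−0.0545·3/12) = 3.1370
Fair futures F* = (S − I)·e^(rT) = (688.36 − 3.1370)·e^0.036333 = 685.2230 × 1.037001 = 710.5769
Market £691.87 < fair 710.5769: forward underpriced → reverse cash-and-carry (short the stock, invest proceeds at r, pay the dividends, go long the forward).
Profit at T = |F_mkt − F*| = |691.87 − 710.5769| = £18.71 per share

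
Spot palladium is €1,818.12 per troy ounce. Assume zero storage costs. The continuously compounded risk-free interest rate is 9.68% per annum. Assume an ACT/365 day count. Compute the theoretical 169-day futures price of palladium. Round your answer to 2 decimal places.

€1,901.46 per troy ounce

F = S·e^(rT) = 1818.12 · e^(0.0968 × 169/365) = 1818.12 · e^0.04481973
= 1818.12 × 1.04583931 = €1,901.46 per troy ounce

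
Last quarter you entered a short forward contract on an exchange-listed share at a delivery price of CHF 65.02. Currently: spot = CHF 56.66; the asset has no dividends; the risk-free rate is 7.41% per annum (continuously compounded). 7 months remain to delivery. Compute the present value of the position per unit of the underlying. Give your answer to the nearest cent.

Current fair forward for the remaining 7 months: F = S·e^(r·T), r = 0.0741
F = 56.66 · e^(0.0741 × 7/12) = 56.66 × 1.044173 = 59.1628
Value of long forward = (F − K)·e^(−rT) = (59.1628 − 65.02) · e^(−0.0741·7/12)
= -5.8572 × 0.957696 = -5.61
Short position value = −(long value) = CHF 5.61

CHF 5.61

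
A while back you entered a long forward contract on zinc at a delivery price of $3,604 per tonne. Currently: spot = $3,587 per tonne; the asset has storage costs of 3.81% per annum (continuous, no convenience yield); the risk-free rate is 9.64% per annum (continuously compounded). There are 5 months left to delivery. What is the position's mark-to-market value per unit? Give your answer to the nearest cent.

$182.29 per tonne

Current fair forward for the remaining 5 months: F = S·e^((r + u)·T), (r + u) = 0.0964 + 0.0381 = 0.1345
F = 3587 · e^(0.1345 × 5/12) = 3587 × 1.05764175 = 3793.7610
Value of long forward = (F − K)·e^(−rT) = (3793.7610 − 3604) · e^(−0.0964·5/12)
= 189.7610 × 0.96062932 = 182.29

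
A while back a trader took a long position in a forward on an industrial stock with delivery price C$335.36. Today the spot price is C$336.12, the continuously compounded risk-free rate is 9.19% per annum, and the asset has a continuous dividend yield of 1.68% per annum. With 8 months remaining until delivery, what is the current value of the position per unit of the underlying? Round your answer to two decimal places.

Current fair forward for the remaining 8 months: F = S·e^((r − q)·T), (r − q) = 0.0919 − 0.0168 = 0.0751
F = 336.12 · e^(0.0751 × 8/12) = 336.12 × 1.051341 = 353.3767
Value of long forward = (F − K)·e^(−rT) = (353.3767 − 335.36) · e^(−0.0919·8/12)
= 18.0167 × 0.940572 = 16.95

C$16.95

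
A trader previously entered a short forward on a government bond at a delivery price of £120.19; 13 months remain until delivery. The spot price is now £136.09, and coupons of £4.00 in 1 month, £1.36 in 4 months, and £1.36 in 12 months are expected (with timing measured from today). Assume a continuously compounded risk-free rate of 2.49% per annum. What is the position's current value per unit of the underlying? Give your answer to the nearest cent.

-£12.43

PV(remaining coupons) I = 4.00·e^(−0.0249·1/12) + 1.36·e^(−0.0249·4/12) + 1.36·e^(−0.0249·12/12) = 6.6670
Current forward F = (S − I)·e^(rT) = (136.09 − 6.6670)·e^(0.0249·13/12) = 129.4230 × 1.027342 = 132.9617
Value (long) = (F − K)·e^(−rT) = (132.9617 − 120.19) × 0.973386 = 12.4318
Short position value = −(long value) = -£12.43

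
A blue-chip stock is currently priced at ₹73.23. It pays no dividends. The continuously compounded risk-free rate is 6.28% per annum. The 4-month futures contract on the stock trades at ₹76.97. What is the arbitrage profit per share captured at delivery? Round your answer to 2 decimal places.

₹2.19 per share

Fair futures: F* = S·e^(carry·T), with carry = r = 0.0628
F* = 73.23 · e^(0.0628 × 4/12) = 73.23 · e^0.020933 = 73.23 × 1.021154 = ₹74.7791
Market ₹76.97 > fair ₹74.7791: forward overpriced → cash-and-carry (buy spot, short the forward).
At maturity, profit = |F_mkt − F*| = |76.97 − 74.7791| = ₹2.19 per share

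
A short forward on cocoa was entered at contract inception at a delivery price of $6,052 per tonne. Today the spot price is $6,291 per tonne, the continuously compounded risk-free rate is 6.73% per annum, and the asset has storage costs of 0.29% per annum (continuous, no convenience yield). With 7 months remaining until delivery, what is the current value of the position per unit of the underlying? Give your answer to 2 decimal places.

Current fair forward for the remaining 7 months: F = S·e^((r + u)·T), (r + u) = 0.0673 + 0.0029 = 0.0702
F = 6291 · e^(0.0702 × 7/12) = 6291 × 1.04180001 = 6553.9639
Value of long forward = (F − K)·e^(−rT) = (6553.9639 − 6052) · e^(−0.0673·7/12)
= 501.9639 × 0.96150229 = 482.64
Short position value = −(long value) = -$482.64

-$482.64 per tonne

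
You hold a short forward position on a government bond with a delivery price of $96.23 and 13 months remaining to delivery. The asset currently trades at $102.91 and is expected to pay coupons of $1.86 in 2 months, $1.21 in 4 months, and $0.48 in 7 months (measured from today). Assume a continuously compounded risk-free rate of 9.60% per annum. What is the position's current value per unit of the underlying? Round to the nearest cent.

-$12.73

PV(remaining coupons) I = 1.86·e^(−0.0960·2/12) + 1.21·e^(−0.0960·4/12) + 0.48·e^(−0.0960·7/12) = 3.4562
Current forward F = (S − I)·e^(rT) = (102.91 − 3.4562)·e^(0.0960·13/12) = 99.4538 × 1.109600 = 110.3539
Value (long) = (F − K)·e^(−rT) = (110.3539 − 96.23) × 0.901225 = 12.7288
Short position value = −(long value) = -$12.73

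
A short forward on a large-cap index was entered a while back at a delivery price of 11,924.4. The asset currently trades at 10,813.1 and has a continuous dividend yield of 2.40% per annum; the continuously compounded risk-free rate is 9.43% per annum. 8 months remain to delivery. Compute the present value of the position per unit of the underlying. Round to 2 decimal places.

Current fair forward for the remaining 8 months: F = S·e^((r − q)·T), (r − q) = 0.0943 − 0.0240 = 0.0703
F = 10813.1 · e^(0.0703 × 8/12) = 10813.1 × 1.04798227 = 11331.9371
Value of long forward = (F − K)·e^(−rT) = (11331.9371 − 11924.4) · e^(−0.0943·8/12)
= -592.4629 × 0.93906867 = -556.36
Short position value = −(long value) = 556.36

556.36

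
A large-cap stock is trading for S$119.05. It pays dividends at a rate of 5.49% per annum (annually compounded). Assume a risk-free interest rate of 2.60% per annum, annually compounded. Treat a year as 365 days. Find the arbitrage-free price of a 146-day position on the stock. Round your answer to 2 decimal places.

S$117.73

F = S · (1+r)^T / (1+q)^T
= 119.05 × 1.010320 / 1.021609 = 119.05 × 0.988950
F = S$117.73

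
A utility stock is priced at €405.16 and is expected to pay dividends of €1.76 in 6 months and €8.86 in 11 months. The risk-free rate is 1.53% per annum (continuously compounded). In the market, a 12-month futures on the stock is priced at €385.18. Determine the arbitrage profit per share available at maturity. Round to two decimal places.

€15.58 per share

PV(dividends) I = 1.76·e^(−0.0153·6/12) + 8.86·e^(−0.0153·11/12) = 10.4832
Fair futures F* = (S − I)·e^(rT) = (405.16 − 10.4832)·e^0.015300 = 394.6768 × 1.015418 = 400.7619
Market €385.18 < fair 400.7619: forward underpriced → reverse cash-and-carry (short the stock, invest proceeds at r, pay the dividends, go long the forward).
Profit at T = |F_mkt − F*| = |385.18 − 400.7619| = €15.58 per share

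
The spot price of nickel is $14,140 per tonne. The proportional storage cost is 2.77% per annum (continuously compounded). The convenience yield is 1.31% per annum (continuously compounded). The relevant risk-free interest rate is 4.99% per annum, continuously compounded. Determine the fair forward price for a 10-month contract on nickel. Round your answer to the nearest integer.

$14,921 per tonne

Net carry = r + u − y = 0.0499 + 0.0277 − 0.0131 = 0.0645
F = S·e^((r+u−y)T) = 14140 · e^(0.0645 × 10/12) = 14140 · e^0.053750
= 14140 × 1.055221 = $14,921 per tonne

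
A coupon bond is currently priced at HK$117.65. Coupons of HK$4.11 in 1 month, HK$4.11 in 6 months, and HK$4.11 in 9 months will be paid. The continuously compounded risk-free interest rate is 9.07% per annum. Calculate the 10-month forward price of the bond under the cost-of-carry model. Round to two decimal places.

PV(coupons) I = 4.11·e^(−0.0907·1/12) + 4.11·e^(−0.0907·6/12) + 4.11·e^(−0.0907·9/12)
I = 4.0791 + 3.9278 + 3.8397 = 11.8466
F = (S − I)·e^(rT) = (117.65 − 11.8466) · e^(0.0907·10/12)
= 105.8034 · e^0.075583 = 105.8034 × 1.078513 = HK$114.11

HK$114.11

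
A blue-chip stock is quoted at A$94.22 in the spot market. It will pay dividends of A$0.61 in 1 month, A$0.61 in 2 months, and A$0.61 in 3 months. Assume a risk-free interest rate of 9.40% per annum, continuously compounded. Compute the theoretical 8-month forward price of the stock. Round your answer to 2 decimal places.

A$98.40

PV(dividends) I = 0.61·e^(−0.0940·1/12) + 0.61·e^(−0.0940·2/12) + 0.61·e^(−0.0940·3/12)
I = 0.6052 + 0.6005 + 0.5958 = 1.8015
F = (S − I)·e^(rT) = (94.22 − 1.8015) · e^(0.0940·8/12)
= 92.4185 · e^0.062667 = 92.4185 × 1.064672 = A$98.40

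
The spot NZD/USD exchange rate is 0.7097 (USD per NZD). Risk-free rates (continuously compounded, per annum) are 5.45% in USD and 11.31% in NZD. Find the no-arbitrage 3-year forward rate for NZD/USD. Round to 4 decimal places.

0.5953

F = S·e^((r_USD − r_NZD)T) = 0.7097 · e^((0.0545 − 0.1131) × 3)
= 0.7097 · e^-0.175800 = 0.7097 × 0.838786
F = 0.5953 USD per NZD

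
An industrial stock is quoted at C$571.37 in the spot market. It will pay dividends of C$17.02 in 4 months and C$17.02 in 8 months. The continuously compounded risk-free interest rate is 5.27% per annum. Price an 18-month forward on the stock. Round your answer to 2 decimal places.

PV(dividends) I = 17.02·e^(−0.0527·4/12) + 17.02·e^(−0.0527·8/12)
I = 16.7236 + 16.4324 = 33.1560
F = (S − I)·e^(rT) = (571.37 − 33.1560) · e^(0.0527·18/12)
= 538.2140 · e^0.079050 = 538.2140 × 1.082258 = C$582.49

C$582.49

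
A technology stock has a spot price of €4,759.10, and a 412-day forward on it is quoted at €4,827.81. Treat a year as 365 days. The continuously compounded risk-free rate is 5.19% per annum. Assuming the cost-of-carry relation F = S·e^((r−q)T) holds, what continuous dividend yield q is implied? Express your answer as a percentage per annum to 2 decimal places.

3.92%

From F = S·e^((r−q)T): (r − q) = ln(F/S)/T
ln(4827.81/4759.10) = ln(1.014438) = 0.014335
(r − q) = 0.014335 / (412/365) = 0.012700
q = r − ln(F/S)/T = 0.0519 − 0.012700 = 0.039200
q = 3.92%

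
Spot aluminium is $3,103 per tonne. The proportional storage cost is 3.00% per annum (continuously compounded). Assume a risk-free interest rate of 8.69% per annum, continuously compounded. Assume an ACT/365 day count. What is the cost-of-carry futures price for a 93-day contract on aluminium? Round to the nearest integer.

$3,197 per tonne

Net carry = r + u − y = 0.0869 + 0.0300 − 0.0000 = 0.1169
F = S·e^((r+u−y)T) = 3103 · e^(0.1169 × 93/365) = 3103 · e^0.029785
= 3103 × 1.030233 = $3,197 per tonne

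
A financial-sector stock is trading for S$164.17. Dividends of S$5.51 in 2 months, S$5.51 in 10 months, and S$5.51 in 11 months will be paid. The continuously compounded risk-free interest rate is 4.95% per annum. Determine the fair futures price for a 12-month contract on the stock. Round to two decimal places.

S$155.67

PV(dividends) I = 5.51·e^(−0.0495·2/12) + 5.51·e^(−0.0495·10/12) + 5.51·e^(−0.0495·11/12)
I = 5.4647 + 5.2873 + 5.2656 = 16.0176
F = (S − I)·e^(rT) = (164.17 − 16.0176) · e^(0.0495·12/12)
= 148.1524 · e^0.049500 = 148.1524 × 1.050746 = S$155.67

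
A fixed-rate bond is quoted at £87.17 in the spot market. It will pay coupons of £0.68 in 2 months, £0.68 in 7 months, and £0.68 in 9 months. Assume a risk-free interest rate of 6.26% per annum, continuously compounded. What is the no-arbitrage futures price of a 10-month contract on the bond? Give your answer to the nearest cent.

£89.75

PV(coupons) I = 0.68·e^(−0.0626·2/12) + 0.68·e^(−0.0626·7/12) + 0.68·e^(−0.0626·9/12)
I = 0.6729 + 0.6556 + 0.6488 = 1.9773
F = (S − I)·e^(rT) = (87.17 − 1.9773) · e^(0.0626·10/12)
= 85.1927 · e^0.052167 = 85.1927 × 1.053552 = £89.75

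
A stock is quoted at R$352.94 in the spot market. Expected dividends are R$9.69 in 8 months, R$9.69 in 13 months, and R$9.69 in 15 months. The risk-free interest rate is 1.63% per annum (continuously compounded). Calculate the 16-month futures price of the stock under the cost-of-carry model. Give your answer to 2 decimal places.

R$331.47

PV(dividends) I = 9.69·e^(−0.0163·8/12) + 9.69·e^(−0.0163·13/12) + 9.69·e^(−0.0163·15/12)
I = 9.5853 + 9.5204 + 9.4946 = 28.6003
F = (S − I)·e^(rT) = (352.94 − 28.6003) · e^(0.0163·16/12)
= 324.3397 · e^0.021733 = 324.3397 × 1.021971 = R$331.47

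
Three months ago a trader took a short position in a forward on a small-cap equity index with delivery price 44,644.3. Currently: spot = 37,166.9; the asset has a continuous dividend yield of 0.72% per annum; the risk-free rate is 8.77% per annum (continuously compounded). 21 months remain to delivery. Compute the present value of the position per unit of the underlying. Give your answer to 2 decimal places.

1590.87

Current fair forward for the remaining 21 months: F = S·e^((r − q)·T), (r − q) = 0.0877 − 0.0072 = 0.0805
F = 37166.9 · e^(0.0805 × 21/12) = 37166.9 × 1.15128073 = 42789.5358
Value of long forward = (F − K)·e^(−rT) = (42789.5358 − 44644.3) · e^(−0.0877·21/12)
= -1854.7642 × 0.85772221 = -1590.87
Short position value = −(long value) = 1590.87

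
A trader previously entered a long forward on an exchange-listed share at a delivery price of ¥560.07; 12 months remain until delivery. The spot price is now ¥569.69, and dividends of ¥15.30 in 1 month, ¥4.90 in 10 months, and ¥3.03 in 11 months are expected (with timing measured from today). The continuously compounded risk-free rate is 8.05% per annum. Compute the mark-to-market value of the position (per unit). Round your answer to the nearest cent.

¥30.34

PV(remaining dividends) I = 15.30·e^(−0.0805·1/12) + 4.90·e^(−0.0805·10/12) + 3.03·e^(−0.0805·11/12) = 22.5942
Current forward F = (S − I)·e^(rT) = (569.69 − 22.5942)·e^(0.0805·12/12) = 547.0958 × 1.083829 = 592.9583
Value (long) = (F − K)·e^(−rT) = (592.9583 − 560.07) × 0.922655 = 30.3446
Value = ¥30.34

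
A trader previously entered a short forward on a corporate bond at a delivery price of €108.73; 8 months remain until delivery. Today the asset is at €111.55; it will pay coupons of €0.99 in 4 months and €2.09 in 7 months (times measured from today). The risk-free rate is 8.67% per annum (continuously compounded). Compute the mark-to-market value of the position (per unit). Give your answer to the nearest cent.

-€5.98

PV(remaining coupons) I = 0.99·e^(−0.0867·4/12) + 2.09·e^(−0.0867·7/12) = 2.9487
Current forward F = (S − I)·e^(rT) = (111.55 − 2.9487)·e^(0.0867·8/12) = 108.6013 × 1.059503 = 115.0634
Value (long) = (F − K)·e^(−rT) = (115.0634 − 108.73) × 0.943839 = 5.9777
Short position value = −(long value) = -€5.98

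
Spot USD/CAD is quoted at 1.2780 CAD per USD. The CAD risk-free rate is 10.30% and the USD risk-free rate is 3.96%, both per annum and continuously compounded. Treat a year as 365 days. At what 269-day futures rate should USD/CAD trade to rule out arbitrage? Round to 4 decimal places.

F = S·e^((r_CAD − r_USD)T) = 1.2780 · e^((0.1030 − 0.0396) × 269/365)
= 1.2780 · e^0.046725 = 1.2780 × 1.047834
F = 1.3391 CAD per USD

1.3391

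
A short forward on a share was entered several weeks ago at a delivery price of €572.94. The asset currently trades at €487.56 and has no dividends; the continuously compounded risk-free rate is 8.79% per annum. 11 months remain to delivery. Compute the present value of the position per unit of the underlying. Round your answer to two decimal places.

Current fair forward for the remaining 11 months: F = S·e^(r·T), r = 0.0879
F = 487.56 · e^(0.0879 × 11/12) = 487.56 × 1.083910 = 528.4712
Value of long forward = (F − K)·e^(−rT) = (528.4712 − 572.94) · e^(−0.0879·11/12)
= -44.4688 × 0.922586 = -41.03
Short position value = −(long value) = €41.03

€41.03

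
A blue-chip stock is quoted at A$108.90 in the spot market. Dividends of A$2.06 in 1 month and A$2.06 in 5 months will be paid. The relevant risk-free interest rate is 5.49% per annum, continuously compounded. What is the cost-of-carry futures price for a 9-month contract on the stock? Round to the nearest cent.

PV(dividends) I = 2.06·e^(−0.0549·1/12) + 2.06·e^(−0.0549·5/12)
I = 2.0506 + 2.0134 = 4.0640
F = (S − I)·e^(rT) = (108.90 − 4.0640) · e^(0.0549·9/12)
= 104.8360 · e^0.041175 = 104.8360 × 1.042034 = A$109.24

A$109.24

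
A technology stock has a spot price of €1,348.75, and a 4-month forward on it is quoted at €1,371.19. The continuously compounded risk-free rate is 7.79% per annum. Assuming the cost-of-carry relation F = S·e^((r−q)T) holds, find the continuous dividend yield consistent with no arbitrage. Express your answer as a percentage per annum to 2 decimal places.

From F = S·e^((r−q)T): (r − q) = ln(F/S)/T
ln(1371.19/1348.75) = ln(1.016638) = 0.016501
(r − q) = 0.016501 / (4/12) = 0.049503
q = r − ln(F/S)/T = 0.0779 − 0.049503 = 0.028397
q = 2.84%

2.84%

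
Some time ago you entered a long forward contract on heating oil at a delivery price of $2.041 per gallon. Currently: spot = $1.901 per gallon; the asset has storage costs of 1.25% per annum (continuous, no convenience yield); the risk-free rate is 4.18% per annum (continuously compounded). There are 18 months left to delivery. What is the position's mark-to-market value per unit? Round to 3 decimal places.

Current fair forward for the remaining 18 months: F = S·e^((r + u)·T), (r + u) = 0.0418 + 0.0125 = 0.0543
F = 1.901 · e^(0.0543 × 18/12) = 1.901 × 1.084859 = 2.0623
Value of long forward = (F − K)·e^(−rT) = (2.0623 − 2.041) · e^(−0.0418·18/12)
= 0.0213 × 0.939225 = 0.020

$0.020 per gallon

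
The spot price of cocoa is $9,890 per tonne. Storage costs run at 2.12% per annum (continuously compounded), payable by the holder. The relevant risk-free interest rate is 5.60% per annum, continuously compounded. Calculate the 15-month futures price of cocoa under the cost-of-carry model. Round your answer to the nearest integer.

Net carry = r + u − y = 0.0560 + 0.0212 − 0.0000 = 0.0772
F = S·e^((r+u−y)T) = 9890 · e^(0.0772 × 15/12) = 9890 · e^0.096500
= 9890 × 1.101310 = $10,892 per tonne

$10,892 per tonne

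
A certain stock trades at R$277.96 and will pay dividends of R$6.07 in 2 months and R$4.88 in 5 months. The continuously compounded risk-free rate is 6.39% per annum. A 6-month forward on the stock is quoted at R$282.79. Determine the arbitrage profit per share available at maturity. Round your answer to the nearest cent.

R$6.91 per share

PV(dividends) I = 6.07·e^(−0.0639·2/12) + 4.88·e^(−0.0639·5/12) = 10.7575
Fair forward F* = (S − I)·e^(rT) = (277.96 − 10.7575)·e^0.031950 = 267.2025 × 1.032466 = 275.8775
Market R$282.79 > fair 275.8775: forward overpriced → cash-and-carry (borrow at r, buy the stock and collect the dividends, short the forward).
Profit at T = |F_mkt − F*| = |282.79 − 275.8775| = R$6.91 per share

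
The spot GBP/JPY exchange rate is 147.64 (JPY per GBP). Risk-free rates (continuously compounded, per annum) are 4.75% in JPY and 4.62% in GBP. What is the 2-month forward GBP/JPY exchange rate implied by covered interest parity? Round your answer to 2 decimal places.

147.67

F = S·e^((r_JPY − r_GBP)T) = 147.64 · e^((0.0475 − 0.0462) × 2/12)
= 147.64 · e^0.000217 = 147.64 × 1.000217
F = 147.67 JPY per GBP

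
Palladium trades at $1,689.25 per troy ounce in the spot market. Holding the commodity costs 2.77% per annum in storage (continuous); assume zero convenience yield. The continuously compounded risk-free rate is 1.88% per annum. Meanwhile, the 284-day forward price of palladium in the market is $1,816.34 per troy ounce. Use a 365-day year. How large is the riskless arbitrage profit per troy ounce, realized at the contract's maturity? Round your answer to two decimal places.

Fair forward: F* = S·e^(carry·T), with carry = (r + u) = 0.0188 + 0.0277 = 0.0465
F* = 1689.25 · e^(0.0465 × 284/365) = 1689.25 · e^0.03618082 = 1689.25 × 1.03684331 = $1751.4876
Market $1816.34 > fair $1751.4876: forward overpriced → cash-and-carry (buy spot, short the forward).
At maturity, profit = |F_mkt − F*| = |1816.34 − 1751.4876| = $64.85 per troy ounce

$64.85 per troy ounce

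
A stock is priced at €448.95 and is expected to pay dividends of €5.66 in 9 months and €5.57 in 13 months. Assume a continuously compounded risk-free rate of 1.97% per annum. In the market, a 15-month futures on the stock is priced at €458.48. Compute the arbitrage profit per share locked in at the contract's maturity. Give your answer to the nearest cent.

€9.64 per share

PV(dividends) I = 5.66·e^(−0.0197·9/12) + 5.57·e^(−0.0197·13/12) = 11.0294
Fair futures F* = (S − I)·e^(rT) = (448.95 − 11.0294)·e^0.024625 = 437.9206 × 1.024931 = 448.8384
Market €458.48 > fair 448.8384: forward overpriced → cash-and-carry (borrow at r, buy the stock and collect the dividends, short the forward).
Profit at T = |F_mkt − F*| = |458.48 − 448.8384| = €9.64 per share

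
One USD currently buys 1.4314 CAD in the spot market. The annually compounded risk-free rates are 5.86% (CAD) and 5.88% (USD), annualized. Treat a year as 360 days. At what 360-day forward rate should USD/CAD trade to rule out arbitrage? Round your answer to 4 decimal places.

1.4311

By covered interest parity, F = S · (1+r_CAD)^T / (1+r_USD)^T
= 1.4314 × 1.058600 / 1.058800 = 1.4314 × 0.999811
F = 1.4311 CAD per USD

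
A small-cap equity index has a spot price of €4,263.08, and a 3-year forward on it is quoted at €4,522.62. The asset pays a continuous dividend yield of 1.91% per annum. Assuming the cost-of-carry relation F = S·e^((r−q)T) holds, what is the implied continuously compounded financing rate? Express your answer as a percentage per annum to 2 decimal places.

From F = S·e^((r−q)T): (r − q) = ln(F/S)/T
ln(4522.62/4263.08) = ln(1.060881) = 0.059100
(r − q) = 0.059100 / (3) = 0.019700
r = ln(F/S)/T + q = 0.019700 + 0.0191 = 0.038800
r = 3.88%

3.88%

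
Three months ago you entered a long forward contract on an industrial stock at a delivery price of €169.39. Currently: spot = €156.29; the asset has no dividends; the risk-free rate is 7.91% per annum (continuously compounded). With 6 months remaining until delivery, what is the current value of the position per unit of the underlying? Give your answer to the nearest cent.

Current fair forward for the remaining 6 months: F = S·e^(r·T), r = 0.0791
F = 156.29 · e^(0.0791 × 6/12) = 156.29 × 1.040343 = 162.5952
Value of long forward = (F − K)·e^(−rT) = (162.5952 − 169.39) · e^(−0.0791·6/12)
= -6.7948 × 0.961222 = -6.53

-€6.53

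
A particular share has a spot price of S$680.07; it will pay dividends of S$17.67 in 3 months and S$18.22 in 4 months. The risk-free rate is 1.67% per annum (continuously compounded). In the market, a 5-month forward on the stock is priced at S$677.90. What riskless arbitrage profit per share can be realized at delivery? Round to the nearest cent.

S$29.05 per share

PV(dividends) I = 17.67·e^(−0.0167·3/12) + 18.22·e^(−0.0167·4/12) = 35.7152
Fair forward F* = (S − I)·e^(rT) = (680.07 − 35.7152)·e^0.006958 = 644.3548 × 1.006982 = 648.8537
Market S$677.90 > fair 648.8537: forward overpriced → cash-and-carry (borrow at r, buy the stock and collect the dividends, short the forward).
Profit at T = |F_mkt − F*| = |677.90 − 648.8537| = S$29.05 per share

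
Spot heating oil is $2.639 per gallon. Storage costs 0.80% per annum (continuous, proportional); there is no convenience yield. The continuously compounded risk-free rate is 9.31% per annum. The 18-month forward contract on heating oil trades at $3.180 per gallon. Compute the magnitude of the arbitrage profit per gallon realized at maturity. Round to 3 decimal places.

$0.109 per gallon

Fair forward: F* = S·e^(carry·T), with carry = (r + u) = 0.0931 + 0.0080 = 0.1011
F* = 2.639 · e^(0.1011 × 18/12) = 2.639 · e^0.151650 = 2.639 × 1.163753 = $3.0711
Market $3.180 > fair $3.0711: forward overpriced → cash-and-carry (buy spot, short the forward).
At maturity, profit = |F_mkt − F*| = |3.180 − 3.0711| = $0.109 per gallon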